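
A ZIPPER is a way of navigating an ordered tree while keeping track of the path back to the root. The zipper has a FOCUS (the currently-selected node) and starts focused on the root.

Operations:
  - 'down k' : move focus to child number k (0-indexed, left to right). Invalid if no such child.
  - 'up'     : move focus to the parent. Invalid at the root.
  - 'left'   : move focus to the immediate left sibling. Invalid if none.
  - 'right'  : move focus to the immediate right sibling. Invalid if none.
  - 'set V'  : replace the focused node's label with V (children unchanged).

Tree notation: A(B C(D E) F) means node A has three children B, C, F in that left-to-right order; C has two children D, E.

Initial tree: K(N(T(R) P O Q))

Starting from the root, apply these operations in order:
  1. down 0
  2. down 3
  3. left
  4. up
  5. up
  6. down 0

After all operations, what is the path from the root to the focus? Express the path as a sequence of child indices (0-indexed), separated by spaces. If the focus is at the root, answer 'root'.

Step 1 (down 0): focus=N path=0 depth=1 children=['T', 'P', 'O', 'Q'] left=[] right=[] parent=K
Step 2 (down 3): focus=Q path=0/3 depth=2 children=[] left=['T', 'P', 'O'] right=[] parent=N
Step 3 (left): focus=O path=0/2 depth=2 children=[] left=['T', 'P'] right=['Q'] parent=N
Step 4 (up): focus=N path=0 depth=1 children=['T', 'P', 'O', 'Q'] left=[] right=[] parent=K
Step 5 (up): focus=K path=root depth=0 children=['N'] (at root)
Step 6 (down 0): focus=N path=0 depth=1 children=['T', 'P', 'O', 'Q'] left=[] right=[] parent=K

Answer: 0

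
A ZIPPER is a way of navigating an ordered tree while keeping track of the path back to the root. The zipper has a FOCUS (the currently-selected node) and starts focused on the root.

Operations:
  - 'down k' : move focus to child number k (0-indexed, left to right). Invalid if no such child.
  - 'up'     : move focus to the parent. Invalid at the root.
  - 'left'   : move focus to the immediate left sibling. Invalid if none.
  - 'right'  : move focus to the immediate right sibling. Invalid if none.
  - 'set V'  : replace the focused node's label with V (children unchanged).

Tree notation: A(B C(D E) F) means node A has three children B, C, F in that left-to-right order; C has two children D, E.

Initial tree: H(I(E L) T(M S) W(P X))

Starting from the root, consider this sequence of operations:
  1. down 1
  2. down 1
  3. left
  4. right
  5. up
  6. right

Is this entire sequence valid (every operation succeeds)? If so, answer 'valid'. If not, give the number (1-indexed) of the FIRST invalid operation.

Answer: valid

Derivation:
Step 1 (down 1): focus=T path=1 depth=1 children=['M', 'S'] left=['I'] right=['W'] parent=H
Step 2 (down 1): focus=S path=1/1 depth=2 children=[] left=['M'] right=[] parent=T
Step 3 (left): focus=M path=1/0 depth=2 children=[] left=[] right=['S'] parent=T
Step 4 (right): focus=S path=1/1 depth=2 children=[] left=['M'] right=[] parent=T
Step 5 (up): focus=T path=1 depth=1 children=['M', 'S'] left=['I'] right=['W'] parent=H
Step 6 (right): focus=W path=2 depth=1 children=['P', 'X'] left=['I', 'T'] right=[] parent=H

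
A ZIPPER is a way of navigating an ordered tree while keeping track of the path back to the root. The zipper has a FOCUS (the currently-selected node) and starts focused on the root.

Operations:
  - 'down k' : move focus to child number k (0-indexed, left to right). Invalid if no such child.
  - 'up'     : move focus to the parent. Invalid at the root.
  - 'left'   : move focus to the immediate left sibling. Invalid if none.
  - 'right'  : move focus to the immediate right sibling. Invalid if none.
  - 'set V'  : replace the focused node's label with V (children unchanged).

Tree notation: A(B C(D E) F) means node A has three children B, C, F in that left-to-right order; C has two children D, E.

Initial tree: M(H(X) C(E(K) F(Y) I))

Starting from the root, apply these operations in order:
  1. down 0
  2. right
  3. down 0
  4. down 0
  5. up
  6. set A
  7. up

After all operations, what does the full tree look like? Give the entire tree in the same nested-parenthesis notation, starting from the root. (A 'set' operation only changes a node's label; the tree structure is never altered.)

Answer: M(H(X) C(A(K) F(Y) I))

Derivation:
Step 1 (down 0): focus=H path=0 depth=1 children=['X'] left=[] right=['C'] parent=M
Step 2 (right): focus=C path=1 depth=1 children=['E', 'F', 'I'] left=['H'] right=[] parent=M
Step 3 (down 0): focus=E path=1/0 depth=2 children=['K'] left=[] right=['F', 'I'] parent=C
Step 4 (down 0): focus=K path=1/0/0 depth=3 children=[] left=[] right=[] parent=E
Step 5 (up): focus=E path=1/0 depth=2 children=['K'] left=[] right=['F', 'I'] parent=C
Step 6 (set A): focus=A path=1/0 depth=2 children=['K'] left=[] right=['F', 'I'] parent=C
Step 7 (up): focus=C path=1 depth=1 children=['A', 'F', 'I'] left=['H'] right=[] parent=M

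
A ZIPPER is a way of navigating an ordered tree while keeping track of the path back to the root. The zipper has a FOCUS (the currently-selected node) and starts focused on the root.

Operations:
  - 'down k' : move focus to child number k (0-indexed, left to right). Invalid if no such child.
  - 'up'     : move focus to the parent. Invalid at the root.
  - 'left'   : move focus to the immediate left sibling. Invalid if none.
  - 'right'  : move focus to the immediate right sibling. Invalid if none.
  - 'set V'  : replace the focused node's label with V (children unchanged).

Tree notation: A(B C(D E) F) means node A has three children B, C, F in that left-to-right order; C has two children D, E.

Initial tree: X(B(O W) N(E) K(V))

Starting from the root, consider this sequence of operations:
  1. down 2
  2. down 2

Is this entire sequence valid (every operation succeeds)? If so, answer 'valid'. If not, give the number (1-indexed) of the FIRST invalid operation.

Answer: 2

Derivation:
Step 1 (down 2): focus=K path=2 depth=1 children=['V'] left=['B', 'N'] right=[] parent=X
Step 2 (down 2): INVALID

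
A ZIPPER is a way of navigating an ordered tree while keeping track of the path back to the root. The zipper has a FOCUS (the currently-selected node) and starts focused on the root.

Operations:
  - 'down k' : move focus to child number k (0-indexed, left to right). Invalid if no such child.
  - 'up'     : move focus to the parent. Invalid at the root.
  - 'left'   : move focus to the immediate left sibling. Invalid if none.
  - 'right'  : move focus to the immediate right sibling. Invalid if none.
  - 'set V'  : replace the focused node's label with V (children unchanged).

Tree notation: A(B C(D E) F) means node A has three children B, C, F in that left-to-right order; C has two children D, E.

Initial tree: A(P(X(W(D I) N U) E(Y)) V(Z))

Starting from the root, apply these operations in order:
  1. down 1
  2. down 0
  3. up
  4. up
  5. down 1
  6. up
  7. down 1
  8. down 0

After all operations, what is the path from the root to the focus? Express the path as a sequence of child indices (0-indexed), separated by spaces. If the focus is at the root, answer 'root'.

Answer: 1 0

Derivation:
Step 1 (down 1): focus=V path=1 depth=1 children=['Z'] left=['P'] right=[] parent=A
Step 2 (down 0): focus=Z path=1/0 depth=2 children=[] left=[] right=[] parent=V
Step 3 (up): focus=V path=1 depth=1 children=['Z'] left=['P'] right=[] parent=A
Step 4 (up): focus=A path=root depth=0 children=['P', 'V'] (at root)
Step 5 (down 1): focus=V path=1 depth=1 children=['Z'] left=['P'] right=[] parent=A
Step 6 (up): focus=A path=root depth=0 children=['P', 'V'] (at root)
Step 7 (down 1): focus=V path=1 depth=1 children=['Z'] left=['P'] right=[] parent=A
Step 8 (down 0): focus=Z path=1/0 depth=2 children=[] left=[] right=[] parent=V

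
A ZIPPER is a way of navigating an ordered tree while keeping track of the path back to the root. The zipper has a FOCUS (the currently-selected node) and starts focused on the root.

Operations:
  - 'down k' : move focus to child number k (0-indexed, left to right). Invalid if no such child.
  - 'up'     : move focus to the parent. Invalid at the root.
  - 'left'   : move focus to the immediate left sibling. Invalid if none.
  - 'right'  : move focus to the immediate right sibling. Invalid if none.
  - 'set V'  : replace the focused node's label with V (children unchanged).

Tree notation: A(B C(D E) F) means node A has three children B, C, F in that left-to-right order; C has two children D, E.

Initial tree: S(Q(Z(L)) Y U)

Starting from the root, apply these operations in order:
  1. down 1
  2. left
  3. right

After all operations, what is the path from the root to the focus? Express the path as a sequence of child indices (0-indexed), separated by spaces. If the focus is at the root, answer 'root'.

Step 1 (down 1): focus=Y path=1 depth=1 children=[] left=['Q'] right=['U'] parent=S
Step 2 (left): focus=Q path=0 depth=1 children=['Z'] left=[] right=['Y', 'U'] parent=S
Step 3 (right): focus=Y path=1 depth=1 children=[] left=['Q'] right=['U'] parent=S

Answer: 1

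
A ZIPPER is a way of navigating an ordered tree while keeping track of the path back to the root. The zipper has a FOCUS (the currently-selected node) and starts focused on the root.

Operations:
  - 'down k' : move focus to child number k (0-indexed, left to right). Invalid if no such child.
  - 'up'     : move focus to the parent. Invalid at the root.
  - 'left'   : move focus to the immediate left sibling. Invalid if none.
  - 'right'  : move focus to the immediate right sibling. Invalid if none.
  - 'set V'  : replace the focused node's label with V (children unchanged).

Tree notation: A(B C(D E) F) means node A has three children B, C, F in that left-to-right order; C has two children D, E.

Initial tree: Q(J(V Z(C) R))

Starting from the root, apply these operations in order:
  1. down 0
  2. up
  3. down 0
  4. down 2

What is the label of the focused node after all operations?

Step 1 (down 0): focus=J path=0 depth=1 children=['V', 'Z', 'R'] left=[] right=[] parent=Q
Step 2 (up): focus=Q path=root depth=0 children=['J'] (at root)
Step 3 (down 0): focus=J path=0 depth=1 children=['V', 'Z', 'R'] left=[] right=[] parent=Q
Step 4 (down 2): focus=R path=0/2 depth=2 children=[] left=['V', 'Z'] right=[] parent=J

Answer: R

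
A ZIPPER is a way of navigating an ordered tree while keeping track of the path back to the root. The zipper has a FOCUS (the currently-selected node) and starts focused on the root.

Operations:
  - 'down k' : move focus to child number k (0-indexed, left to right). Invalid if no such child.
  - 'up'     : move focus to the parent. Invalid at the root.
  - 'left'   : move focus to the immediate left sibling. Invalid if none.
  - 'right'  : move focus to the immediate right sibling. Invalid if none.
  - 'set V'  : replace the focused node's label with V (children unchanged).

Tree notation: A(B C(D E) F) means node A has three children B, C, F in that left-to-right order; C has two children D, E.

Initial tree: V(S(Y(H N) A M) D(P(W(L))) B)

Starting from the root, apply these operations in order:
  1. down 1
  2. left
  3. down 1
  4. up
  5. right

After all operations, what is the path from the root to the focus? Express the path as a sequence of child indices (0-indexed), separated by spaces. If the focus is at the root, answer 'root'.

Answer: 1

Derivation:
Step 1 (down 1): focus=D path=1 depth=1 children=['P'] left=['S'] right=['B'] parent=V
Step 2 (left): focus=S path=0 depth=1 children=['Y', 'A', 'M'] left=[] right=['D', 'B'] parent=V
Step 3 (down 1): focus=A path=0/1 depth=2 children=[] left=['Y'] right=['M'] parent=S
Step 4 (up): focus=S path=0 depth=1 children=['Y', 'A', 'M'] left=[] right=['D', 'B'] parent=V
Step 5 (right): focus=D path=1 depth=1 children=['P'] left=['S'] right=['B'] parent=V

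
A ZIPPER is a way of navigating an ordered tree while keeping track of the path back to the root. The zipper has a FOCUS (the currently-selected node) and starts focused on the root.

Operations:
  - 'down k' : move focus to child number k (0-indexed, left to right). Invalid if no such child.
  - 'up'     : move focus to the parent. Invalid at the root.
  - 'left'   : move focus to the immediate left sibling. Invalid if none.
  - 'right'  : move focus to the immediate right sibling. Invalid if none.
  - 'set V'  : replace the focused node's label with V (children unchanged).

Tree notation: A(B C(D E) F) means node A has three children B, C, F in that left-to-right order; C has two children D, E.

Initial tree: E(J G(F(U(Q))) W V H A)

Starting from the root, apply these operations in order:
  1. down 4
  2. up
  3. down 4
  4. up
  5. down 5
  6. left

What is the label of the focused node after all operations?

Step 1 (down 4): focus=H path=4 depth=1 children=[] left=['J', 'G', 'W', 'V'] right=['A'] parent=E
Step 2 (up): focus=E path=root depth=0 children=['J', 'G', 'W', 'V', 'H', 'A'] (at root)
Step 3 (down 4): focus=H path=4 depth=1 children=[] left=['J', 'G', 'W', 'V'] right=['A'] parent=E
Step 4 (up): focus=E path=root depth=0 children=['J', 'G', 'W', 'V', 'H', 'A'] (at root)
Step 5 (down 5): focus=A path=5 depth=1 children=[] left=['J', 'G', 'W', 'V', 'H'] right=[] parent=E
Step 6 (left): focus=H path=4 depth=1 children=[] left=['J', 'G', 'W', 'V'] right=['A'] parent=E

Answer: H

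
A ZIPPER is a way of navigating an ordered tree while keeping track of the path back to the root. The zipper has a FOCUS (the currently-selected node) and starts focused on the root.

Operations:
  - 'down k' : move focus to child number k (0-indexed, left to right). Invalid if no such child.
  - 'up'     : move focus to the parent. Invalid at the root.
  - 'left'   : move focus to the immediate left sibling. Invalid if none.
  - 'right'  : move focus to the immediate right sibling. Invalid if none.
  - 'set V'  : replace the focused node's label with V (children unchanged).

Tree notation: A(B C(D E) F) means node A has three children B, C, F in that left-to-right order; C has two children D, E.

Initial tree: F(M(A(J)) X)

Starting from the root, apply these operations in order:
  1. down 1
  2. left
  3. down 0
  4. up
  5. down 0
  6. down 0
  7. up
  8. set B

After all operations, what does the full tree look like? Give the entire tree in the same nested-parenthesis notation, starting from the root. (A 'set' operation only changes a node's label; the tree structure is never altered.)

Step 1 (down 1): focus=X path=1 depth=1 children=[] left=['M'] right=[] parent=F
Step 2 (left): focus=M path=0 depth=1 children=['A'] left=[] right=['X'] parent=F
Step 3 (down 0): focus=A path=0/0 depth=2 children=['J'] left=[] right=[] parent=M
Step 4 (up): focus=M path=0 depth=1 children=['A'] left=[] right=['X'] parent=F
Step 5 (down 0): focus=A path=0/0 depth=2 children=['J'] left=[] right=[] parent=M
Step 6 (down 0): focus=J path=0/0/0 depth=3 children=[] left=[] right=[] parent=A
Step 7 (up): focus=A path=0/0 depth=2 children=['J'] left=[] right=[] parent=M
Step 8 (set B): focus=B path=0/0 depth=2 children=['J'] left=[] right=[] parent=M

Answer: F(M(B(J)) X)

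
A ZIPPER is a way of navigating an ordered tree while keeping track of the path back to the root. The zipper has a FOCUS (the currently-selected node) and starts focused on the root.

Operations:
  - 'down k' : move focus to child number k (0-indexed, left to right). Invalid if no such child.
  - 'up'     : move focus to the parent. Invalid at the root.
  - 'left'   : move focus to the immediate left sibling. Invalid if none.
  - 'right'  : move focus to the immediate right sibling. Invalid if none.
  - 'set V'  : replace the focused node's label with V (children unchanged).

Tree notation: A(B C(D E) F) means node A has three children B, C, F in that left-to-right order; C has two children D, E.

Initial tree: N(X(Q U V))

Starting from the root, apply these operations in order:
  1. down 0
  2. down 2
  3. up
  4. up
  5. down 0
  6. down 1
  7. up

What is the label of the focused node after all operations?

Step 1 (down 0): focus=X path=0 depth=1 children=['Q', 'U', 'V'] left=[] right=[] parent=N
Step 2 (down 2): focus=V path=0/2 depth=2 children=[] left=['Q', 'U'] right=[] parent=X
Step 3 (up): focus=X path=0 depth=1 children=['Q', 'U', 'V'] left=[] right=[] parent=N
Step 4 (up): focus=N path=root depth=0 children=['X'] (at root)
Step 5 (down 0): focus=X path=0 depth=1 children=['Q', 'U', 'V'] left=[] right=[] parent=N
Step 6 (down 1): focus=U path=0/1 depth=2 children=[] left=['Q'] right=['V'] parent=X
Step 7 (up): focus=X path=0 depth=1 children=['Q', 'U', 'V'] left=[] right=[] parent=N

Answer: X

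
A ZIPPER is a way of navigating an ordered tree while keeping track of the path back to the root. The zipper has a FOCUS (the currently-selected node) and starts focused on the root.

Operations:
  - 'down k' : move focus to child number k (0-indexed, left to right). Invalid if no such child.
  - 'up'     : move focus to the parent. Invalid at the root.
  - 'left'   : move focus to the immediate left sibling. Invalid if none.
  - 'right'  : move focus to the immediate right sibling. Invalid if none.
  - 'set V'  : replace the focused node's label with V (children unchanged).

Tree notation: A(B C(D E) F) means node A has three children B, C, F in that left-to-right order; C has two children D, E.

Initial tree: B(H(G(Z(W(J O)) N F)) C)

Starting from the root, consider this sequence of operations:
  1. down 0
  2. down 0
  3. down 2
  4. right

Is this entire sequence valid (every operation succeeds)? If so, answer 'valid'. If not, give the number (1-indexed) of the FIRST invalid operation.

Step 1 (down 0): focus=H path=0 depth=1 children=['G'] left=[] right=['C'] parent=B
Step 2 (down 0): focus=G path=0/0 depth=2 children=['Z', 'N', 'F'] left=[] right=[] parent=H
Step 3 (down 2): focus=F path=0/0/2 depth=3 children=[] left=['Z', 'N'] right=[] parent=G
Step 4 (right): INVALID

Answer: 4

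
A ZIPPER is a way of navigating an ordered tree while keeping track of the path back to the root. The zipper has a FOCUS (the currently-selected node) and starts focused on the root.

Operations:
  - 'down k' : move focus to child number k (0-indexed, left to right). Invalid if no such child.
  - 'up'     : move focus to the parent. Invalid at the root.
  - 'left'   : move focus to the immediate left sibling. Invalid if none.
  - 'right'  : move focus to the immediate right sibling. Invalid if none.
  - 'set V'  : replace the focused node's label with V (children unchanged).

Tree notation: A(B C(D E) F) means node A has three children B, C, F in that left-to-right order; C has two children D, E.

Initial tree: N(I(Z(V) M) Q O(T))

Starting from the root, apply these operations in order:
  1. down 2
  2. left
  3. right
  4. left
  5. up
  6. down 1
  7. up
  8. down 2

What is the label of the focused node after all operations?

Answer: O

Derivation:
Step 1 (down 2): focus=O path=2 depth=1 children=['T'] left=['I', 'Q'] right=[] parent=N
Step 2 (left): focus=Q path=1 depth=1 children=[] left=['I'] right=['O'] parent=N
Step 3 (right): focus=O path=2 depth=1 children=['T'] left=['I', 'Q'] right=[] parent=N
Step 4 (left): focus=Q path=1 depth=1 children=[] left=['I'] right=['O'] parent=N
Step 5 (up): focus=N path=root depth=0 children=['I', 'Q', 'O'] (at root)
Step 6 (down 1): focus=Q path=1 depth=1 children=[] left=['I'] right=['O'] parent=N
Step 7 (up): focus=N path=root depth=0 children=['I', 'Q', 'O'] (at root)
Step 8 (down 2): focus=O path=2 depth=1 children=['T'] left=['I', 'Q'] right=[] parent=N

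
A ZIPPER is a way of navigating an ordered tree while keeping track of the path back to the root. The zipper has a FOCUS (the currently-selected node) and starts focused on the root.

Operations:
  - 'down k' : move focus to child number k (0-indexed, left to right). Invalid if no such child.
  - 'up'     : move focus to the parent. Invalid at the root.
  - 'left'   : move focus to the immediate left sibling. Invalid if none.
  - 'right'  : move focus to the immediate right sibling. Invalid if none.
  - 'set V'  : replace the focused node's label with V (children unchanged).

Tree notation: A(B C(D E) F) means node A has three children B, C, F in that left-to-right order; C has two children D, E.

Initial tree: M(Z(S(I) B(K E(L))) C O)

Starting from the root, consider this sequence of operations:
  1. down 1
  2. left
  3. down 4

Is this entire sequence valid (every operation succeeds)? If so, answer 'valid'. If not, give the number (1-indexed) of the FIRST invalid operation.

Step 1 (down 1): focus=C path=1 depth=1 children=[] left=['Z'] right=['O'] parent=M
Step 2 (left): focus=Z path=0 depth=1 children=['S', 'B'] left=[] right=['C', 'O'] parent=M
Step 3 (down 4): INVALID

Answer: 3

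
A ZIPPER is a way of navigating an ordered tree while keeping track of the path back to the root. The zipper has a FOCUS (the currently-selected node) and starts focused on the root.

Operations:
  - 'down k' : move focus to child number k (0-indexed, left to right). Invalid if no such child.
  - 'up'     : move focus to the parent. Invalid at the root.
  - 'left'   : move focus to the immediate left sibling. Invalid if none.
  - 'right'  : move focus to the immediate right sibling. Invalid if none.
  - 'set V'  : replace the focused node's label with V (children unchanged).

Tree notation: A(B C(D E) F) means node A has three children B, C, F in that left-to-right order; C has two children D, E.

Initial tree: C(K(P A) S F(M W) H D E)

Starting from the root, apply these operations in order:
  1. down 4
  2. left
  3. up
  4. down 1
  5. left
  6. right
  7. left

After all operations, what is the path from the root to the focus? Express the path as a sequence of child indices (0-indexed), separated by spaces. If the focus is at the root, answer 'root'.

Step 1 (down 4): focus=D path=4 depth=1 children=[] left=['K', 'S', 'F', 'H'] right=['E'] parent=C
Step 2 (left): focus=H path=3 depth=1 children=[] left=['K', 'S', 'F'] right=['D', 'E'] parent=C
Step 3 (up): focus=C path=root depth=0 children=['K', 'S', 'F', 'H', 'D', 'E'] (at root)
Step 4 (down 1): focus=S path=1 depth=1 children=[] left=['K'] right=['F', 'H', 'D', 'E'] parent=C
Step 5 (left): focus=K path=0 depth=1 children=['P', 'A'] left=[] right=['S', 'F', 'H', 'D', 'E'] parent=C
Step 6 (right): focus=S path=1 depth=1 children=[] left=['K'] right=['F', 'H', 'D', 'E'] parent=C
Step 7 (left): focus=K path=0 depth=1 children=['P', 'A'] left=[] right=['S', 'F', 'H', 'D', 'E'] parent=C

Answer: 0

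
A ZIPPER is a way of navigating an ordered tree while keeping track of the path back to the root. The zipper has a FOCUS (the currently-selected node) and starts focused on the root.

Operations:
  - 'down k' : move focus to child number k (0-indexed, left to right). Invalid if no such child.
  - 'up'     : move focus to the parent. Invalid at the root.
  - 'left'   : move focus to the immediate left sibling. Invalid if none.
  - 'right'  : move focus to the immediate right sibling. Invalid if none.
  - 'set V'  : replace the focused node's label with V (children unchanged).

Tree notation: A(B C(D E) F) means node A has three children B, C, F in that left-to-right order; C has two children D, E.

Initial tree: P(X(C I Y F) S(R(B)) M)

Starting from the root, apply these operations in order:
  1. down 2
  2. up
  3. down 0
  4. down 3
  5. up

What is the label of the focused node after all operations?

Step 1 (down 2): focus=M path=2 depth=1 children=[] left=['X', 'S'] right=[] parent=P
Step 2 (up): focus=P path=root depth=0 children=['X', 'S', 'M'] (at root)
Step 3 (down 0): focus=X path=0 depth=1 children=['C', 'I', 'Y', 'F'] left=[] right=['S', 'M'] parent=P
Step 4 (down 3): focus=F path=0/3 depth=2 children=[] left=['C', 'I', 'Y'] right=[] parent=X
Step 5 (up): focus=X path=0 depth=1 children=['C', 'I', 'Y', 'F'] left=[] right=['S', 'M'] parent=P

Answer: X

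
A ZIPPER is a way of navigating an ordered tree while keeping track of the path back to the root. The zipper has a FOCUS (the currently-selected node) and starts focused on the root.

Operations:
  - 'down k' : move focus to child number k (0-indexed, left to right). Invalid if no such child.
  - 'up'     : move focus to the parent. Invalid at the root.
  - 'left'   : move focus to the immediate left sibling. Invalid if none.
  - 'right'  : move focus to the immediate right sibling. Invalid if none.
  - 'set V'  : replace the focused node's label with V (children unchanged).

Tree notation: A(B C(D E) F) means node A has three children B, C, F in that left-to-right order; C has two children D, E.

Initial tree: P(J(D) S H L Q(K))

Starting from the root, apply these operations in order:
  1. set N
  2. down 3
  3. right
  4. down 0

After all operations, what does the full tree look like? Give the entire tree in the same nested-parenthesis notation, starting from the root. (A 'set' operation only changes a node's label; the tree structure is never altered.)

Answer: N(J(D) S H L Q(K))

Derivation:
Step 1 (set N): focus=N path=root depth=0 children=['J', 'S', 'H', 'L', 'Q'] (at root)
Step 2 (down 3): focus=L path=3 depth=1 children=[] left=['J', 'S', 'H'] right=['Q'] parent=N
Step 3 (right): focus=Q path=4 depth=1 children=['K'] left=['J', 'S', 'H', 'L'] right=[] parent=N
Step 4 (down 0): focus=K path=4/0 depth=2 children=[] left=[] right=[] parent=Q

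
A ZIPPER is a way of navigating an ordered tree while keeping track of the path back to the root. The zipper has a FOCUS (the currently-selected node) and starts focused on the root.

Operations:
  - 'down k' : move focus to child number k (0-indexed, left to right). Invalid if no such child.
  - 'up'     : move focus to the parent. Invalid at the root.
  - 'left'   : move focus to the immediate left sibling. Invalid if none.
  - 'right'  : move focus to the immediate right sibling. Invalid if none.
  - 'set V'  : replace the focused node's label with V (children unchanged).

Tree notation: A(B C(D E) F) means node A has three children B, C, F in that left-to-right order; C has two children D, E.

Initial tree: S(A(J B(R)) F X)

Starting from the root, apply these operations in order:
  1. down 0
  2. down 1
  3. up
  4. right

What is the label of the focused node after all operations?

Step 1 (down 0): focus=A path=0 depth=1 children=['J', 'B'] left=[] right=['F', 'X'] parent=S
Step 2 (down 1): focus=B path=0/1 depth=2 children=['R'] left=['J'] right=[] parent=A
Step 3 (up): focus=A path=0 depth=1 children=['J', 'B'] left=[] right=['F', 'X'] parent=S
Step 4 (right): focus=F path=1 depth=1 children=[] left=['A'] right=['X'] parent=S

Answer: F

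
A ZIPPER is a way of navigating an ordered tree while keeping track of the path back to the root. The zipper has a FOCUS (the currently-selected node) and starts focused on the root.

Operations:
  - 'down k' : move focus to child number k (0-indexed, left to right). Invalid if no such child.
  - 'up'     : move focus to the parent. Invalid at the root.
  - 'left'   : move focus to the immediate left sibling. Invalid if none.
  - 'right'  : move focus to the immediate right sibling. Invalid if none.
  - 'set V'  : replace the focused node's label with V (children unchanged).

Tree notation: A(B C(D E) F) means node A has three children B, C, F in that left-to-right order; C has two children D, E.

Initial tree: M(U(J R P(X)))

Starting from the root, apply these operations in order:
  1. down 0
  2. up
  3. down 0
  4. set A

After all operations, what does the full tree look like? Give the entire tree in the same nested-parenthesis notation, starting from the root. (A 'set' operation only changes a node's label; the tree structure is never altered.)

Step 1 (down 0): focus=U path=0 depth=1 children=['J', 'R', 'P'] left=[] right=[] parent=M
Step 2 (up): focus=M path=root depth=0 children=['U'] (at root)
Step 3 (down 0): focus=U path=0 depth=1 children=['J', 'R', 'P'] left=[] right=[] parent=M
Step 4 (set A): focus=A path=0 depth=1 children=['J', 'R', 'P'] left=[] right=[] parent=M

Answer: M(A(J R P(X)))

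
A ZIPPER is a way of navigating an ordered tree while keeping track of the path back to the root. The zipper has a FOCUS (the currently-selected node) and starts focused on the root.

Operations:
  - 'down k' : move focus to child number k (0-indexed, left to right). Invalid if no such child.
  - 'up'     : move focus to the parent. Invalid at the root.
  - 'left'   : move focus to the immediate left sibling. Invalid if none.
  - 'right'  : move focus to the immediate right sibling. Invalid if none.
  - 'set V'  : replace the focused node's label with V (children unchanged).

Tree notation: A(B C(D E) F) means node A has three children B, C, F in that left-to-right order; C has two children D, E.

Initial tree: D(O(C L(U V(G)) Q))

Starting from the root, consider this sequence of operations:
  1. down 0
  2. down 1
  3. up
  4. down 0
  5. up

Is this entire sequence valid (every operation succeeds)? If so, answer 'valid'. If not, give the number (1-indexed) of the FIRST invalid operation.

Step 1 (down 0): focus=O path=0 depth=1 children=['C', 'L', 'Q'] left=[] right=[] parent=D
Step 2 (down 1): focus=L path=0/1 depth=2 children=['U', 'V'] left=['C'] right=['Q'] parent=O
Step 3 (up): focus=O path=0 depth=1 children=['C', 'L', 'Q'] left=[] right=[] parent=D
Step 4 (down 0): focus=C path=0/0 depth=2 children=[] left=[] right=['L', 'Q'] parent=O
Step 5 (up): focus=O path=0 depth=1 children=['C', 'L', 'Q'] left=[] right=[] parent=D

Answer: valid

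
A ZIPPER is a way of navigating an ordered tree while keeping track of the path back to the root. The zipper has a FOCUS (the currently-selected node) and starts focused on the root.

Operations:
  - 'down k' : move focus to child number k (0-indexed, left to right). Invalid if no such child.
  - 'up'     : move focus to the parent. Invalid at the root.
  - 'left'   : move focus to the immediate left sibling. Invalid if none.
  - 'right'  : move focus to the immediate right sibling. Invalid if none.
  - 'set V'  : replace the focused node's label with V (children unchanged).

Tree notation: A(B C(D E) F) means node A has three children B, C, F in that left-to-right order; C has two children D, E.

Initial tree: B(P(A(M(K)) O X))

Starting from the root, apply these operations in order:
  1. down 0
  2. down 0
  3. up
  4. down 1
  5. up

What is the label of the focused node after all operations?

Answer: P

Derivation:
Step 1 (down 0): focus=P path=0 depth=1 children=['A', 'O', 'X'] left=[] right=[] parent=B
Step 2 (down 0): focus=A path=0/0 depth=2 children=['M'] left=[] right=['O', 'X'] parent=P
Step 3 (up): focus=P path=0 depth=1 children=['A', 'O', 'X'] left=[] right=[] parent=B
Step 4 (down 1): focus=O path=0/1 depth=2 children=[] left=['A'] right=['X'] parent=P
Step 5 (up): focus=P path=0 depth=1 children=['A', 'O', 'X'] left=[] right=[] parent=B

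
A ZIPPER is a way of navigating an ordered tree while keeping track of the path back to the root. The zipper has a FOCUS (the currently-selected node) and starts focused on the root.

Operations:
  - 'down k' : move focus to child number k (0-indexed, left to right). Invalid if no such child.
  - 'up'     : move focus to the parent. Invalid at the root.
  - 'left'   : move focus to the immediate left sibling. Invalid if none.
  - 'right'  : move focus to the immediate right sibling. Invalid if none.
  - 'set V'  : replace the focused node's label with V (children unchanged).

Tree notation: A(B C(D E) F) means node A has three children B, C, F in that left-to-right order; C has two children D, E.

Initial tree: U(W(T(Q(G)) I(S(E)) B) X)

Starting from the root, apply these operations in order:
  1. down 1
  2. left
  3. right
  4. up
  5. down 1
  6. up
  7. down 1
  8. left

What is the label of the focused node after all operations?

Step 1 (down 1): focus=X path=1 depth=1 children=[] left=['W'] right=[] parent=U
Step 2 (left): focus=W path=0 depth=1 children=['T', 'I', 'B'] left=[] right=['X'] parent=U
Step 3 (right): focus=X path=1 depth=1 children=[] left=['W'] right=[] parent=U
Step 4 (up): focus=U path=root depth=0 children=['W', 'X'] (at root)
Step 5 (down 1): focus=X path=1 depth=1 children=[] left=['W'] right=[] parent=U
Step 6 (up): focus=U path=root depth=0 children=['W', 'X'] (at root)
Step 7 (down 1): focus=X path=1 depth=1 children=[] left=['W'] right=[] parent=U
Step 8 (left): focus=W path=0 depth=1 children=['T', 'I', 'B'] left=[] right=['X'] parent=U

Answer: W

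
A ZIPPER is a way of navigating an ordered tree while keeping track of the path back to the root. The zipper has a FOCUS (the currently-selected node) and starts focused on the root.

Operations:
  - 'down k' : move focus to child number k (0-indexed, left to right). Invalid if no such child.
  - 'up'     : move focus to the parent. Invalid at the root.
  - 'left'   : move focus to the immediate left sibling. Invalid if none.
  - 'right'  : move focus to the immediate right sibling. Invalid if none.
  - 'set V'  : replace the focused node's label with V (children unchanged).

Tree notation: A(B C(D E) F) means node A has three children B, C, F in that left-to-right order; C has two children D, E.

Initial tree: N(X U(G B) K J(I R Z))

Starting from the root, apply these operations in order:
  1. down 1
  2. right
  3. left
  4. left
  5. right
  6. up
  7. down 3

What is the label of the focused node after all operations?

Step 1 (down 1): focus=U path=1 depth=1 children=['G', 'B'] left=['X'] right=['K', 'J'] parent=N
Step 2 (right): focus=K path=2 depth=1 children=[] left=['X', 'U'] right=['J'] parent=N
Step 3 (left): focus=U path=1 depth=1 children=['G', 'B'] left=['X'] right=['K', 'J'] parent=N
Step 4 (left): focus=X path=0 depth=1 children=[] left=[] right=['U', 'K', 'J'] parent=N
Step 5 (right): focus=U path=1 depth=1 children=['G', 'B'] left=['X'] right=['K', 'J'] parent=N
Step 6 (up): focus=N path=root depth=0 children=['X', 'U', 'K', 'J'] (at root)
Step 7 (down 3): focus=J path=3 depth=1 children=['I', 'R', 'Z'] left=['X', 'U', 'K'] right=[] parent=N

Answer: J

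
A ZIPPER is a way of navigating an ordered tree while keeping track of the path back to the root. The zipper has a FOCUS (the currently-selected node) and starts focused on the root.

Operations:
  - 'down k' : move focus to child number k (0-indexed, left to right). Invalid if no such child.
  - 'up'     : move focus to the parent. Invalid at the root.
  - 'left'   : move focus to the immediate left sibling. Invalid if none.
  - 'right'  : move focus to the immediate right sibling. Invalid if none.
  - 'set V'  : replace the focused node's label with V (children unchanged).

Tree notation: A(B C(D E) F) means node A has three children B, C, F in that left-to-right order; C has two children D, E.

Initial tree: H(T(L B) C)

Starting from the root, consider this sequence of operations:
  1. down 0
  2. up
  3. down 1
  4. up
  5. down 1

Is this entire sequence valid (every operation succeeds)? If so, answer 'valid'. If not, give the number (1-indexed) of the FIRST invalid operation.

Answer: valid

Derivation:
Step 1 (down 0): focus=T path=0 depth=1 children=['L', 'B'] left=[] right=['C'] parent=H
Step 2 (up): focus=H path=root depth=0 children=['T', 'C'] (at root)
Step 3 (down 1): focus=C path=1 depth=1 children=[] left=['T'] right=[] parent=H
Step 4 (up): focus=H path=root depth=0 children=['T', 'C'] (at root)
Step 5 (down 1): focus=C path=1 depth=1 children=[] left=['T'] right=[] parent=H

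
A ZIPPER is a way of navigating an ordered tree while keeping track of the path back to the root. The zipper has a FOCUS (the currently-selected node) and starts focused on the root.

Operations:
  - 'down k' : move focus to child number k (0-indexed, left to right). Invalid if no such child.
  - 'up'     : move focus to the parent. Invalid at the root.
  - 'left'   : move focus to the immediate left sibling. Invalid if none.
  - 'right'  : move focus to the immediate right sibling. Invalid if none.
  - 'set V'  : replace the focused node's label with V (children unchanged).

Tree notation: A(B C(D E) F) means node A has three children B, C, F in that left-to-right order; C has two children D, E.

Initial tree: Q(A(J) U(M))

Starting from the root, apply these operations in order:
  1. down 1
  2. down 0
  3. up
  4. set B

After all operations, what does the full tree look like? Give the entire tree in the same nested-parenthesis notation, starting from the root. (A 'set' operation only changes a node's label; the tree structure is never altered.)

Step 1 (down 1): focus=U path=1 depth=1 children=['M'] left=['A'] right=[] parent=Q
Step 2 (down 0): focus=M path=1/0 depth=2 children=[] left=[] right=[] parent=U
Step 3 (up): focus=U path=1 depth=1 children=['M'] left=['A'] right=[] parent=Q
Step 4 (set B): focus=B path=1 depth=1 children=['M'] left=['A'] right=[] parent=Q

Answer: Q(A(J) B(M))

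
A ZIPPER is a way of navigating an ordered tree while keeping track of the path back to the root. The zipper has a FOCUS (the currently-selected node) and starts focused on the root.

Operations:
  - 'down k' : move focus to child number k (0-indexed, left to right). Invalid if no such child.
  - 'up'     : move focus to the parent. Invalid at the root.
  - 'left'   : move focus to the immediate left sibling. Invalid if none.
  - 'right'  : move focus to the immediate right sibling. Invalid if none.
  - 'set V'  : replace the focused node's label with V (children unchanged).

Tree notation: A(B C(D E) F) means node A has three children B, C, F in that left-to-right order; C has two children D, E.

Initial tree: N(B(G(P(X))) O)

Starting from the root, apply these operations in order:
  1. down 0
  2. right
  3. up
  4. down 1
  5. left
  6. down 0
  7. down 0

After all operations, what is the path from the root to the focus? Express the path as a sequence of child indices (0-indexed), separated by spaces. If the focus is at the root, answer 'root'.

Answer: 0 0 0

Derivation:
Step 1 (down 0): focus=B path=0 depth=1 children=['G'] left=[] right=['O'] parent=N
Step 2 (right): focus=O path=1 depth=1 children=[] left=['B'] right=[] parent=N
Step 3 (up): focus=N path=root depth=0 children=['B', 'O'] (at root)
Step 4 (down 1): focus=O path=1 depth=1 children=[] left=['B'] right=[] parent=N
Step 5 (left): focus=B path=0 depth=1 children=['G'] left=[] right=['O'] parent=N
Step 6 (down 0): focus=G path=0/0 depth=2 children=['P'] left=[] right=[] parent=B
Step 7 (down 0): focus=P path=0/0/0 depth=3 children=['X'] left=[] right=[] parent=G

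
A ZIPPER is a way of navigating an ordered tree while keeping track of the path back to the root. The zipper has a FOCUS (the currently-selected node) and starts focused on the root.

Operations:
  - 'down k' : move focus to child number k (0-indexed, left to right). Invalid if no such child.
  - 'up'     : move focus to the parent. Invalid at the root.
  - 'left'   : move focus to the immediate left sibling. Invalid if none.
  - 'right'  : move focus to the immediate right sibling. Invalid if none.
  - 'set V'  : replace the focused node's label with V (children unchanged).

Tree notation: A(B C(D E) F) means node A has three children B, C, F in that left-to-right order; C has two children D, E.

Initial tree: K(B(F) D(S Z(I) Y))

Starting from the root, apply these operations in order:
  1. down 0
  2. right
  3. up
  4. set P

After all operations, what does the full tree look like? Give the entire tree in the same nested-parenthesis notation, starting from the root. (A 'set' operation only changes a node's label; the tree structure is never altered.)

Step 1 (down 0): focus=B path=0 depth=1 children=['F'] left=[] right=['D'] parent=K
Step 2 (right): focus=D path=1 depth=1 children=['S', 'Z', 'Y'] left=['B'] right=[] parent=K
Step 3 (up): focus=K path=root depth=0 children=['B', 'D'] (at root)
Step 4 (set P): focus=P path=root depth=0 children=['B', 'D'] (at root)

Answer: P(B(F) D(S Z(I) Y))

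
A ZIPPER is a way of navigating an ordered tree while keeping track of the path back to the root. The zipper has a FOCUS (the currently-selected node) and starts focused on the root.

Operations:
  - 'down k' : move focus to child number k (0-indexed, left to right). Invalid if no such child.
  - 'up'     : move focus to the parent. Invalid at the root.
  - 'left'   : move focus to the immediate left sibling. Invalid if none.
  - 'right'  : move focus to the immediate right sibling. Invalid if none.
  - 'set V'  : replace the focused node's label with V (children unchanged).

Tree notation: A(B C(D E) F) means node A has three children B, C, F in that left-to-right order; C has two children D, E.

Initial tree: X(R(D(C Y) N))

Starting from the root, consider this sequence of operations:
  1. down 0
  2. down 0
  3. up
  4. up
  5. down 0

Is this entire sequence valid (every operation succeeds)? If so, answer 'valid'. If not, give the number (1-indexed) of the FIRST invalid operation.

Answer: valid

Derivation:
Step 1 (down 0): focus=R path=0 depth=1 children=['D', 'N'] left=[] right=[] parent=X
Step 2 (down 0): focus=D path=0/0 depth=2 children=['C', 'Y'] left=[] right=['N'] parent=R
Step 3 (up): focus=R path=0 depth=1 children=['D', 'N'] left=[] right=[] parent=X
Step 4 (up): focus=X path=root depth=0 children=['R'] (at root)
Step 5 (down 0): focus=R path=0 depth=1 children=['D', 'N'] left=[] right=[] parent=X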